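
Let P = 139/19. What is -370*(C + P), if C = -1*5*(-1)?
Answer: -86580/19 ≈ -4556.8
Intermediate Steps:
C = 5 (C = -5*(-1) = 5)
P = 139/19 (P = 139*(1/19) = 139/19 ≈ 7.3158)
-370*(C + P) = -370*(5 + 139/19) = -370*234/19 = -86580/19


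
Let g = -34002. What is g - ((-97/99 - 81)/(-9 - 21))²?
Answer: -74998527814/2205225 ≈ -34009.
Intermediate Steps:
g - ((-97/99 - 81)/(-9 - 21))² = -34002 - ((-97/99 - 81)/(-9 - 21))² = -34002 - ((-97*1/99 - 81)/(-30))² = -34002 - ((-97/99 - 81)*(-1/30))² = -34002 - (-8116/99*(-1/30))² = -34002 - (4058/1485)² = -34002 - 1*16467364/2205225 = -34002 - 16467364/2205225 = -74998527814/2205225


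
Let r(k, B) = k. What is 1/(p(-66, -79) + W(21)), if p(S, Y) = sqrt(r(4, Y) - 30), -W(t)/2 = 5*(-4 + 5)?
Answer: -5/63 - I*sqrt(26)/126 ≈ -0.079365 - 0.040468*I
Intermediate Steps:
W(t) = -10 (W(t) = -10*(-4 + 5) = -10)
p(S, Y) = I*sqrt(26) (p(S, Y) = sqrt(4 - 30) = sqrt(-26) = I*sqrt(26))
1/(p(-66, -79) + W(21)) = 1/(I*sqrt(26) - 10) = 1/(-10 + I*sqrt(26))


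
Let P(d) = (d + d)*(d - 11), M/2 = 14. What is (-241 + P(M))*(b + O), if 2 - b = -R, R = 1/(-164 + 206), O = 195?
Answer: 1961175/14 ≈ 1.4008e+5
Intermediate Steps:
M = 28 (M = 2*14 = 28)
P(d) = 2*d*(-11 + d) (P(d) = (2*d)*(-11 + d) = 2*d*(-11 + d))
R = 1/42 ≈ 0.023810
b = 85/42 (b = 2 - (-1)/42 = 2 - 1*(-1/42) = 2 + 1/42 = 85/42 ≈ 2.0238)
(-241 + P(M))*(b + O) = (-241 + 2*28*(-11 + 28))*(85/42 + 195) = (-241 + 2*28*17)*(8275/42) = (-241 + 952)*(8275/42) = 711*(8275/42) = 1961175/14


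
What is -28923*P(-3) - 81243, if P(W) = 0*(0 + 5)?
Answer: -81243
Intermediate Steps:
P(W) = 0 (P(W) = 0*5 = 0)
-28923*P(-3) - 81243 = -28923*0 - 81243 = 0 - 81243 = -81243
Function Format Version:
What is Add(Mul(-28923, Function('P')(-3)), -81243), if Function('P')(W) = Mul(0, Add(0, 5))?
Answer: -81243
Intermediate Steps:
Function('P')(W) = 0 (Function('P')(W) = Mul(0, 5) = 0)
Add(Mul(-28923, Function('P')(-3)), -81243) = Add(Mul(-28923, 0), -81243) = Add(0, -81243) = -81243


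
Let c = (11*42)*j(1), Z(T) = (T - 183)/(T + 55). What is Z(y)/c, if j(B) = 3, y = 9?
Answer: -29/14784 ≈ -0.0019616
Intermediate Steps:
Z(T) = (-183 + T)/(55 + T)
c = 1386 (c = (11*42)*3 = 462*3 = 1386)
Z(y)/c = ((-183 + 9)/(55 + 9))/1386 = (-174/64)*(1/1386) = ((1/64)*(-174))*(1/1386) = -87/32*1/1386 = -29/14784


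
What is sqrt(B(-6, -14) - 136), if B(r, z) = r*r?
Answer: 10*I ≈ 10.0*I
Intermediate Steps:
B(r, z) = r**2
sqrt(B(-6, -14) - 136) = sqrt((-6)**2 - 136) = sqrt(36 - 136) = sqrt(-100) = 10*I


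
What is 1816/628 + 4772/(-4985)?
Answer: 1513986/782645 ≈ 1.9344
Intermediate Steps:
1816/628 + 4772/(-4985) = 1816*(1/628) + 4772*(-1/4985) = 454/157 - 4772/4985 = 1513986/782645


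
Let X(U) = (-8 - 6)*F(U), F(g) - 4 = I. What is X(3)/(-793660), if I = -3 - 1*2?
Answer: -1/56690 ≈ -1.7640e-5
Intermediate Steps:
I = -5 (I = -3 - 2 = -5)
F(g) = -1 (F(g) = 4 - 5 = -1)
X(U) = 14 (X(U) = (-8 - 6)*(-1) = -14*(-1) = 14)
X(3)/(-793660) = 14/(-793660) = 14*(-1/793660) = -1/56690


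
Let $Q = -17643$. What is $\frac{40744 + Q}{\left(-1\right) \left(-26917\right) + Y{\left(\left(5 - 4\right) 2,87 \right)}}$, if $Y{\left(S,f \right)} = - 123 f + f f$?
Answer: $\frac{23101}{23785} \approx 0.97124$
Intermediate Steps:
$Y{\left(S,f \right)} = f^{2} - 123 f$ ($Y{\left(S,f \right)} = - 123 f + f^{2} = f^{2} - 123 f$)
$\frac{40744 + Q}{\left(-1\right) \left(-26917\right) + Y{\left(\left(5 - 4\right) 2,87 \right)}} = \frac{40744 - 17643}{\left(-1\right) \left(-26917\right) + 87 \left(-123 + 87\right)} = \frac{23101}{26917 + 87 \left(-36\right)} = \frac{23101}{26917 - 3132} = \frac{23101}{23785}$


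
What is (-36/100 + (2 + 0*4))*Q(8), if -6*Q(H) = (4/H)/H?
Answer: -41/2400 ≈ -0.017083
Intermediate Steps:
Q(H) = -2/(3*H²) (Q(H) = -4/H/(6*H) = -2/(3*H²))
(-36/100 + (2 + 0*4))*Q(8) = (-36/100 + (2 + 0*4))*(-⅔/8²) = (-36*1/100 + (2 + 0))*(-⅔*1/64) = (-9/25 + 2)*(-1/96) = (41/25)*(-1/96) = -41/2400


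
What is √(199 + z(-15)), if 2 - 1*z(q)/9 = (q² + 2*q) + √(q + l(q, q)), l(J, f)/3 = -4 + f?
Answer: √(-1538 - 54*I*√2) ≈ 0.9733 - 39.229*I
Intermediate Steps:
l(J, f) = -12 + 3*f (l(J, f) = 3*(-4 + f) = -12 + 3*f)
z(q) = 18 - 18*q - 9*q² - 9*√(-12 + 4*q) (z(q) = 18 - 9*((q² + 2*q) + √(q + (-12 + 3*q))) = 18 - 9*((q² + 2*q) + √(-12 + 4*q)) = 18 - 9*(q² + √(-12 + 4*q) + 2*q) = 18 + (-18*q - 9*q² - 9*√(-12 + 4*q)) = 18 - 18*q - 9*q² - 9*√(-12 + 4*q))
√(199 + z(-15)) = √(199 + (18 - 18*(-15) - 18*√(-3 - 15) - 9*(-15)²)) = √(199 + (18 + 270 - 54*I*√2 - 9*225)) = √(199 + (18 + 270 - 54*I*√2 - 2025)) = √(199 + (-1737 - 54*I*√2)) = √(-1538 - 54*I*√2)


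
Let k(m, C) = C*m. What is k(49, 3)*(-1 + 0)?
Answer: -147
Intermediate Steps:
k(49, 3)*(-1 + 0) = (3*49)*(-1 + 0) = 147*(-1) = -147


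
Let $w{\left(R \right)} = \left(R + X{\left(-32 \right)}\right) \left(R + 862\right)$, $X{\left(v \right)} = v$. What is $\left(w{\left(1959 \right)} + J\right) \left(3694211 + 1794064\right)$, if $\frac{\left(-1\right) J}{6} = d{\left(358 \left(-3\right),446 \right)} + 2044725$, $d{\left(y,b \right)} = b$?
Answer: $-37512134605725$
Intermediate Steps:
$w{\left(R \right)} = \left(-32 + R\right) \left(862 + R\right)$ ($w{\left(R \right)} = \left(R - 32\right) \left(R + 862\right) = \left(-32 + R\right) \left(862 + R\right)$)
$J = -12271026$ ($J = - 6 \left(446 + 2044725\right) = \left(-6\right) 2045171 = -12271026$)
$\left(w{\left(1959 \right)} + J\right) \left(3694211 + 1794064\right) = \left(\left(-27584 + 1959^{2} + 830 \cdot 1959\right) - 12271026\right) \left(3694211 + 1794064\right) = \left(\left(-27584 + 3837681 + 1625970\right) - 12271026\right) 5488275 = \left(5436067 - 12271026\right) 5488275 = \left(-6834959\right) 5488275 = -37512134605725$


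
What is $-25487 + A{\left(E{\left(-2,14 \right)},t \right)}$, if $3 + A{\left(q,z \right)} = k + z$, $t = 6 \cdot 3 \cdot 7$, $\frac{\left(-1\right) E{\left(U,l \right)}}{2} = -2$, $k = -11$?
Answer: $-25375$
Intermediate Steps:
$E{\left(U,l \right)} = 4$ ($E{\left(U,l \right)} = \left(-2\right) \left(-2\right) = 4$)
$t = 126$ ($t = 18 \cdot 7 = 126$)
$A{\left(q,z \right)} = -14 + z$ ($A{\left(q,z \right)} = -3 + \left(-11 + z\right) = -14 + z$)
$-25487 + A{\left(E{\left(-2,14 \right)},t \right)} = -25487 + \left(-14 + 126\right) = -25487 + 112 = -25375$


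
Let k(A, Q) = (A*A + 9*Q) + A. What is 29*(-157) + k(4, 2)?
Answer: -4515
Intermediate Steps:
k(A, Q) = A + A**2 + 9*Q (k(A, Q) = (A**2 + 9*Q) + A = A + A**2 + 9*Q)
29*(-157) + k(4, 2) = 29*(-157) + (4 + 4**2 + 9*2) = -4553 + (4 + 16 + 18) = -4553 + 38 = -4515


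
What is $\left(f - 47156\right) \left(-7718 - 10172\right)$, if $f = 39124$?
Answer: $143692480$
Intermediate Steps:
$\left(f - 47156\right) \left(-7718 - 10172\right) = \left(39124 - 47156\right) \left(-7718 - 10172\right) = \left(-8032\right) \left(-17890\right) = 143692480$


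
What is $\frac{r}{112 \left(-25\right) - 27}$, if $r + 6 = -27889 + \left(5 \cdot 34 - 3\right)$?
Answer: $\frac{27728}{2827} \approx 9.8083$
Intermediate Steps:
$r = -27728$ ($r = -6 + \left(-27889 + \left(5 \cdot 34 - 3\right)\right) = -6 + \left(-27889 + \left(170 - 3\right)\right) = -6 + \left(-27889 + 167\right) = -6 - 27722 = -27728$)
$\frac{r}{112 \left(-25\right) - 27} = - \frac{27728}{112 \left(-25\right) - 27} = - \frac{27728}{-2800 - 27} = - \frac{27728}{-2827} = \left(-27728\right) \left(- \frac{1}{2827}\right) = \frac{27728}{2827}$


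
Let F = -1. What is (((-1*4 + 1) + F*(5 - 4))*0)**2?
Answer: 0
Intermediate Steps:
(((-1*4 + 1) + F*(5 - 4))*0)**2 = (((-1*4 + 1) - (5 - 4))*0)**2 = (((-4 + 1) - 1*1)*0)**2 = ((-3 - 1)*0)**2 = (-4*0)**2 = 0**2 = 0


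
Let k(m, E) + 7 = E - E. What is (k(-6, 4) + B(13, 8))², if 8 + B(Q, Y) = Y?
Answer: 49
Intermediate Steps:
k(m, E) = -7 (k(m, E) = -7 + (E - E) = -7 + 0 = -7)
B(Q, Y) = -8 + Y
(k(-6, 4) + B(13, 8))² = (-7 + (-8 + 8))² = (-7 + 0)² = (-7)² = 49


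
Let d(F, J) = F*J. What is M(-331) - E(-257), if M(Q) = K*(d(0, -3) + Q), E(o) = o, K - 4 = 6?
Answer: -3053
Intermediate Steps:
K = 10 (K = 4 + 6 = 10)
M(Q) = 10*Q (M(Q) = 10*(0*(-3) + Q) = 10*(0 + Q) = 10*Q)
M(-331) - E(-257) = 10*(-331) - 1*(-257) = -3310 + 257 = -3053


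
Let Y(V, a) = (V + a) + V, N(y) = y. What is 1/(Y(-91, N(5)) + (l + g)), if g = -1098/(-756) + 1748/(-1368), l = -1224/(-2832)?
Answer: -7434/1311307 ≈ -0.0056692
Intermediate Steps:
l = 51/118 (l = -1224*(-1/2832) = 51/118 ≈ 0.43220)
Y(V, a) = a + 2*V
g = 11/63 (g = -1098*(-1/756) + 1748*(-1/1368) = 61/42 - 23/18 = 11/63 ≈ 0.17460)
1/(Y(-91, N(5)) + (l + g)) = 1/((5 + 2*(-91)) + (51/118 + 11/63)) = 1/((5 - 182) + 4511/7434) = 1/(-177 + 4511/7434) = 1/(-1311307/7434) = -7434/1311307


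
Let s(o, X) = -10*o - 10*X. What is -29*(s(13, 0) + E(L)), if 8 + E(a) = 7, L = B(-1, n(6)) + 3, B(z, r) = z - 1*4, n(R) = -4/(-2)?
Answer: 3799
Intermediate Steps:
n(R) = 2 (n(R) = -4*(-½) = 2)
B(z, r) = -4 + z (B(z, r) = z - 4 = -4 + z)
L = -2 (L = (-4 - 1) + 3 = -5 + 3 = -2)
E(a) = -1 (E(a) = -8 + 7 = -1)
s(o, X) = -10*X - 10*o
-29*(s(13, 0) + E(L)) = -29*((-10*0 - 10*13) - 1) = -29*((0 - 130) - 1) = -29*(-130 - 1) = -29*(-131) = 3799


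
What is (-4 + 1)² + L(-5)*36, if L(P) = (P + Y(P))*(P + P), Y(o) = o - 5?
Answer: 5409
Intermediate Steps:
Y(o) = -5 + o
L(P) = 2*P*(-5 + 2*P) (L(P) = (P + (-5 + P))*(P + P) = (-5 + 2*P)*(2*P) = 2*P*(-5 + 2*P))
(-4 + 1)² + L(-5)*36 = (-4 + 1)² + (2*(-5)*(-5 + 2*(-5)))*36 = (-3)² + (2*(-5)*(-5 - 10))*36 = 9 + (2*(-5)*(-15))*36 = 9 + 150*36 = 9 + 5400 = 5409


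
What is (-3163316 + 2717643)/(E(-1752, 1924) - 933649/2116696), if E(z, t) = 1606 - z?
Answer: -943354256408/7106931519 ≈ -132.74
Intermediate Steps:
(-3163316 + 2717643)/(E(-1752, 1924) - 933649/2116696) = (-3163316 + 2717643)/((1606 - 1*(-1752)) - 933649/2116696) = -445673/((1606 + 1752) - 933649*1/2116696) = -445673/(3358 - 933649/2116696) = -445673/7106931519/2116696 = -445673*2116696/7106931519 = -943354256408/7106931519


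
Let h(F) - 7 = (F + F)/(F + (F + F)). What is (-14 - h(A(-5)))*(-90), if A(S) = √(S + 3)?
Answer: 1950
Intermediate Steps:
A(S) = √(3 + S)
h(F) = 23/3 (h(F) = 7 + (F + F)/(F + (F + F)) = 7 + (2*F)/(F + 2*F) = 7 + (2*F)/((3*F)) = 7 + (2*F)*(1/(3*F)) = 7 + ⅔ = 23/3)
(-14 - h(A(-5)))*(-90) = (-14 - 1*23/3)*(-90) = (-14 - 23/3)*(-90) = -65/3*(-90) = 1950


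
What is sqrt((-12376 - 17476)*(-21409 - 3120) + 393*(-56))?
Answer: 10*sqrt(7322177) ≈ 27060.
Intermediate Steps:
sqrt((-12376 - 17476)*(-21409 - 3120) + 393*(-56)) = sqrt(-29852*(-24529) - 22008) = sqrt(732239708 - 22008) = sqrt(732217700) = 10*sqrt(7322177)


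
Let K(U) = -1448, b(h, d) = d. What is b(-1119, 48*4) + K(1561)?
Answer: -1256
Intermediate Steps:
b(-1119, 48*4) + K(1561) = 48*4 - 1448 = 192 - 1448 = -1256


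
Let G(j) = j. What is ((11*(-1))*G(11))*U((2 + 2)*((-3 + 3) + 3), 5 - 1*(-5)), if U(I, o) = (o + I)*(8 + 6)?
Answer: -37268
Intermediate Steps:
U(I, o) = 14*I + 14*o (U(I, o) = (I + o)*14 = 14*I + 14*o)
((11*(-1))*G(11))*U((2 + 2)*((-3 + 3) + 3), 5 - 1*(-5)) = ((11*(-1))*11)*(14*((2 + 2)*((-3 + 3) + 3)) + 14*(5 - 1*(-5))) = (-11*11)*(14*(4*(0 + 3)) + 14*(5 + 5)) = -121*(14*(4*3) + 14*10) = -121*(14*12 + 140) = -121*(168 + 140) = -121*308 = -37268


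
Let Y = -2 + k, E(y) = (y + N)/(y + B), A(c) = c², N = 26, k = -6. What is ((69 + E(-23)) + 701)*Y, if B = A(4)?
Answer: -43096/7 ≈ -6156.6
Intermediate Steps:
B = 16 (B = 4² = 16)
E(y) = (26 + y)/(16 + y) (E(y) = (y + 26)/(y + 16) = (26 + y)/(16 + y))
Y = -8 (Y = -2 - 6 = -8)
((69 + E(-23)) + 701)*Y = ((69 + (26 - 23)/(16 - 23)) + 701)*(-8) = ((69 + 3/(-7)) + 701)*(-8) = ((69 - ⅐*3) + 701)*(-8) = ((69 - 3/7) + 701)*(-8) = (480/7 + 701)*(-8) = (5387/7)*(-8) = -43096/7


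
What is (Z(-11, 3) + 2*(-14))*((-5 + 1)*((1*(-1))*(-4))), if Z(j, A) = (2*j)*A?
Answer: 1504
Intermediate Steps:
Z(j, A) = 2*A*j
(Z(-11, 3) + 2*(-14))*((-5 + 1)*((1*(-1))*(-4))) = (2*3*(-11) + 2*(-14))*((-5 + 1)*((1*(-1))*(-4))) = (-66 - 28)*(-(-4)*(-4)) = -(-376)*4 = -94*(-16) = 1504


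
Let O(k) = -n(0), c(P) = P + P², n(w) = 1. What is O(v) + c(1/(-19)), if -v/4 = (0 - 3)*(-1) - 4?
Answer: -379/361 ≈ -1.0499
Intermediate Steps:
v = 4 (v = -4*((0 - 3)*(-1) - 4) = -4*(-3*(-1) - 4) = -4*(3 - 4) = -4*(-1) = 4)
O(k) = -1 (O(k) = -1*1 = -1)
O(v) + c(1/(-19)) = -1 + (1 + 1/(-19))/(-19) = -1 - (1 - 1/19)/19 = -1 - 1/19*18/19 = -1 - 18/361 = -379/361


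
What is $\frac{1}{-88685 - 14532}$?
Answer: $- \frac{1}{103217} \approx -9.6883 \cdot 10^{-6}$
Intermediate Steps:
$\frac{1}{-88685 - 14532} = \frac{1}{-103217} = - \frac{1}{103217}$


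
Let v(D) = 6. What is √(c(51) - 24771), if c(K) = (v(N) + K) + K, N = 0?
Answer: I*√24663 ≈ 157.04*I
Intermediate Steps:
c(K) = 6 + 2*K (c(K) = (6 + K) + K = 6 + 2*K)
√(c(51) - 24771) = √((6 + 2*51) - 24771) = √((6 + 102) - 24771) = √(108 - 24771) = √(-24663) = I*√24663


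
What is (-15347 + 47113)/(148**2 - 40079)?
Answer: -31766/18175 ≈ -1.7478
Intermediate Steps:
(-15347 + 47113)/(148**2 - 40079) = 31766/(21904 - 40079) = 31766/(-18175) = 31766*(-1/18175) = -31766/18175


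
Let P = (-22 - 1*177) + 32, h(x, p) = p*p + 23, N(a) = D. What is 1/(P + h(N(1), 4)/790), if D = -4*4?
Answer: -790/131891 ≈ -0.0059898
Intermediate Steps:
D = -16
N(a) = -16
h(x, p) = 23 + p² (h(x, p) = p² + 23 = 23 + p²)
P = -167 (P = (-22 - 177) + 32 = -199 + 32 = -167)
1/(P + h(N(1), 4)/790) = 1/(-167 + (23 + 4²)/790) = 1/(-167 + (23 + 16)*(1/790)) = 1/(-167 + 39*(1/790)) = 1/(-167 + 39/790) = 1/(-131891/790) = -790/131891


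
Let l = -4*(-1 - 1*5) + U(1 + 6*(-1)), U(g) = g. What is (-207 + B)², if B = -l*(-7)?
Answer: 5476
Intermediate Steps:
l = 19 (l = -4*(-1 - 1*5) + (1 + 6*(-1)) = -4*(-1 - 5) + (1 - 6) = -4*(-6) - 5 = 24 - 5 = 19)
B = 133 (B = -1*19*(-7) = -19*(-7) = 133)
(-207 + B)² = (-207 + 133)² = (-74)² = 5476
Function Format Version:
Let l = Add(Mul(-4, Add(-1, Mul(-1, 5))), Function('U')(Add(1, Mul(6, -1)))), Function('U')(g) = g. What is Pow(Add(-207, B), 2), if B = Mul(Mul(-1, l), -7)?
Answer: 5476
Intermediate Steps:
l = 19 (l = Add(Mul(-4, Add(-1, Mul(-1, 5))), Add(1, Mul(6, -1))) = Add(Mul(-4, Add(-1, -5)), Add(1, -6)) = Add(Mul(-4, -6), -5) = Add(24, -5) = 19)
B = 133 (B = Mul(Mul(-1, 19), -7) = Mul(-19, -7) = 133)
Pow(Add(-207, B), 2) = Pow(Add(-207, 133), 2) = Pow(-74, 2) = 5476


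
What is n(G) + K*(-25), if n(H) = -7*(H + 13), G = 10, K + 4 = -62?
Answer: 1489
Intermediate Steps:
K = -66 (K = -4 - 62 = -66)
n(H) = -91 - 7*H (n(H) = -7*(13 + H) = -91 - 7*H)
n(G) + K*(-25) = (-91 - 7*10) - 66*(-25) = (-91 - 70) + 1650 = -161 + 1650 = 1489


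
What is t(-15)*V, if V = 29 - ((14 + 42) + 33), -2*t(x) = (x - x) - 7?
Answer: -210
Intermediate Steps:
t(x) = 7/2 (t(x) = -((x - x) - 7)/2 = -(0 - 7)/2 = -½*(-7) = 7/2)
V = -60 (V = 29 - (56 + 33) = 29 - 1*89 = 29 - 89 = -60)
t(-15)*V = (7/2)*(-60) = -210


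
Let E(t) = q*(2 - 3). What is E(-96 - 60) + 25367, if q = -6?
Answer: 25373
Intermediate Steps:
E(t) = 6 (E(t) = -6*(2 - 3) = -6*(-1) = 6)
E(-96 - 60) + 25367 = 6 + 25367 = 25373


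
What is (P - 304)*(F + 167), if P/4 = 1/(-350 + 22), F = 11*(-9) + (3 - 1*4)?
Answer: -1670243/82 ≈ -20369.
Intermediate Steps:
F = -100 (F = -99 + (3 - 4) = -99 - 1 = -100)
P = -1/82 (P = 4/(-350 + 22) = 4/(-328) = 4*(-1/328) = -1/82 ≈ -0.012195)
(P - 304)*(F + 167) = (-1/82 - 304)*(-100 + 167) = -24929/82*67 = -1670243/82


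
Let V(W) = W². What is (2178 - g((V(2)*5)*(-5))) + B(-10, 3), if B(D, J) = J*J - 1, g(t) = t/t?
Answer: 2185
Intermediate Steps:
g(t) = 1
B(D, J) = -1 + J² (B(D, J) = J² - 1 = -1 + J²)
(2178 - g((V(2)*5)*(-5))) + B(-10, 3) = (2178 - 1*1) + (-1 + 3²) = (2178 - 1) + (-1 + 9) = 2177 + 8 = 2185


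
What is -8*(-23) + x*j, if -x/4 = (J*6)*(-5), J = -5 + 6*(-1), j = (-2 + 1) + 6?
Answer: -6416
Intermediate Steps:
j = 5 (j = -1 + 6 = 5)
J = -11 (J = -5 - 6 = -11)
x = -1320 (x = -4*(-11*6)*(-5) = -(-264)*(-5) = -4*330 = -1320)
-8*(-23) + x*j = -8*(-23) - 1320*5 = 184 - 6600 = -6416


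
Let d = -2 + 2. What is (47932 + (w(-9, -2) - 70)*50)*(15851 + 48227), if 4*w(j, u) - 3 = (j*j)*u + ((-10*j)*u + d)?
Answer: 2575583171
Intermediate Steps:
d = 0
w(j, u) = ¾ - 5*j*u/2 + u*j²/4 (w(j, u) = ¾ + ((j*j)*u + ((-10*j)*u + 0))/4 = ¾ + (j²*u + (-10*j*u + 0))/4 = ¾ + (u*j² - 10*j*u)/4 = ¾ + (-5*j*u/2 + u*j²/4) = ¾ - 5*j*u/2 + u*j²/4)
(47932 + (w(-9, -2) - 70)*50)*(15851 + 48227) = (47932 + ((¾ - 5/2*(-9)*(-2) + (¼)*(-2)*(-9)²) - 70)*50)*(15851 + 48227) = (47932 + ((¾ - 45 + (¼)*(-2)*81) - 70)*50)*64078 = (47932 + ((¾ - 45 - 81/2) - 70)*50)*64078 = (47932 + (-339/4 - 70)*50)*64078 = (47932 - 619/4*50)*64078 = (47932 - 15475/2)*64078 = (80389/2)*64078 = 2575583171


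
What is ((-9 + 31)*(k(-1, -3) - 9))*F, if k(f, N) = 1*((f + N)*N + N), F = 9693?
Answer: 0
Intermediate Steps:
k(f, N) = N + N*(N + f) (k(f, N) = 1*((N + f)*N + N) = 1*(N*(N + f) + N) = 1*(N + N*(N + f)) = N + N*(N + f))
((-9 + 31)*(k(-1, -3) - 9))*F = ((-9 + 31)*(-3*(1 - 3 - 1) - 9))*9693 = (22*(-3*(-3) - 9))*9693 = (22*(9 - 9))*9693 = (22*0)*9693 = 0*9693 = 0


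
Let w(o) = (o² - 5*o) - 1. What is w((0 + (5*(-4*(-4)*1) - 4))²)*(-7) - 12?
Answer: -233333077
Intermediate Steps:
w(o) = -1 + o² - 5*o
w((0 + (5*(-4*(-4)*1) - 4))²)*(-7) - 12 = (-1 + ((0 + (5*(-4*(-4)*1) - 4))²)² - 5*(0 + (5*(-4*(-4)*1) - 4))²)*(-7) - 12 = (-1 + ((0 + (5*(16*1) - 4))²)² - 5*(0 + (5*(16*1) - 4))²)*(-7) - 12 = (-1 + ((0 + (5*16 - 4))²)² - 5*(0 + (5*16 - 4))²)*(-7) - 12 = (-1 + ((0 + (80 - 4))²)² - 5*(0 + (80 - 4))²)*(-7) - 12 = (-1 + ((0 + 76)²)² - 5*(0 + 76)²)*(-7) - 12 = (-1 + (76²)² - 5*76²)*(-7) - 12 = (-1 + 5776² - 5*5776)*(-7) - 12 = (-1 + 33362176 - 28880)*(-7) - 12 = 33333295*(-7) - 12 = -233333065 - 12 = -233333077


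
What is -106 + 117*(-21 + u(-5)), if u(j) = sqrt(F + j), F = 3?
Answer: -2563 + 117*I*sqrt(2) ≈ -2563.0 + 165.46*I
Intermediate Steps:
u(j) = sqrt(3 + j)
-106 + 117*(-21 + u(-5)) = -106 + 117*(-21 + sqrt(3 - 5)) = -106 + 117*(-21 + sqrt(-2)) = -106 + 117*(-21 + I*sqrt(2)) = -106 + (-2457 + 117*I*sqrt(2)) = -2563 + 117*I*sqrt(2)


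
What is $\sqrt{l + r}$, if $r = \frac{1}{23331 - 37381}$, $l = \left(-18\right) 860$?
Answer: $\frac{i \sqrt{122231628562}}{2810} \approx 124.42 i$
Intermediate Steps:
$l = -15480$
$r = - \frac{1}{14050}$ ($r = \frac{1}{-14050} = - \frac{1}{14050} \approx -7.1174 \cdot 10^{-5}$)
$\sqrt{l + r} = \sqrt{-15480 - \frac{1}{14050}} = \sqrt{- \frac{217494001}{14050}} = \frac{i \sqrt{122231628562}}{2810}$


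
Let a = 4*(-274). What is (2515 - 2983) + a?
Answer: -1564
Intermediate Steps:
a = -1096
(2515 - 2983) + a = (2515 - 2983) - 1096 = -468 - 1096 = -1564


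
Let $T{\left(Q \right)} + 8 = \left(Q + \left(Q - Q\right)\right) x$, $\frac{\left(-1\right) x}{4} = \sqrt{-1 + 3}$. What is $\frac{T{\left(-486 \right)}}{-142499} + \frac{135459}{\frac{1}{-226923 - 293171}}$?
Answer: $- \frac{10039255921891846}{142499} - \frac{1944 \sqrt{2}}{142499} \approx -7.0451 \cdot 10^{10}$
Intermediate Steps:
$x = - 4 \sqrt{2}$ ($x = - 4 \sqrt{-1 + 3} = - 4 \sqrt{2} \approx -5.6569$)
$T{\left(Q \right)} = -8 - 4 Q \sqrt{2}$ ($T{\left(Q \right)} = -8 + \left(Q + \left(Q - Q\right)\right) \left(- 4 \sqrt{2}\right) = -8 + \left(Q + 0\right) \left(- 4 \sqrt{2}\right) = -8 + Q \left(- 4 \sqrt{2}\right) = -8 - 4 Q \sqrt{2}$)
$\frac{T{\left(-486 \right)}}{-142499} + \frac{135459}{\frac{1}{-226923 - 293171}} = \frac{-8 - - 1944 \sqrt{2}}{-142499} + \frac{135459}{\frac{1}{-226923 - 293171}} = \left(-8 + 1944 \sqrt{2}\right) \left(- \frac{1}{142499}\right) + \frac{135459}{\frac{1}{-520094}} = \left(\frac{8}{142499} - \frac{1944 \sqrt{2}}{142499}\right) + \frac{135459}{- \frac{1}{520094}} = \left(\frac{8}{142499} - \frac{1944 \sqrt{2}}{142499}\right) + 135459 \left(-520094\right) = \left(\frac{8}{142499} - \frac{1944 \sqrt{2}}{142499}\right) - 70451413146 = - \frac{10039255921891846}{142499} - \frac{1944 \sqrt{2}}{142499}$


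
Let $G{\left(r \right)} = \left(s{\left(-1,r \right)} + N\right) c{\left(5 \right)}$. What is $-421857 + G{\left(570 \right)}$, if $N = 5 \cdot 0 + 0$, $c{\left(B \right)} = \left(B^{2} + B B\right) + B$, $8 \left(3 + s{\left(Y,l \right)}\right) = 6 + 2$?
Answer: $-421967$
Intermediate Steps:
$s{\left(Y,l \right)} = -2$ ($s{\left(Y,l \right)} = -3 + \frac{6 + 2}{8} = -3 + \frac{1}{8} \cdot 8 = -3 + 1 = -2$)
$c{\left(B \right)} = B + 2 B^{2}$ ($c{\left(B \right)} = \left(B^{2} + B^{2}\right) + B = 2 B^{2} + B = B + 2 B^{2}$)
$N = 0$ ($N = 0 + 0 = 0$)
$G{\left(r \right)} = -110$ ($G{\left(r \right)} = \left(-2 + 0\right) 5 \left(1 + 2 \cdot 5\right) = - 2 \cdot 5 \left(1 + 10\right) = - 2 \cdot 5 \cdot 11 = \left(-2\right) 55 = -110$)
$-421857 + G{\left(570 \right)} = -421857 - 110 = -421967$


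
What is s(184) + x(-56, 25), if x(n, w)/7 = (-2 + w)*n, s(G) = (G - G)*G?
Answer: -9016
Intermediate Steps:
s(G) = 0 (s(G) = 0*G = 0)
x(n, w) = 7*n*(-2 + w) (x(n, w) = 7*((-2 + w)*n) = 7*(n*(-2 + w)) = 7*n*(-2 + w))
s(184) + x(-56, 25) = 0 + 7*(-56)*(-2 + 25) = 0 + 7*(-56)*23 = 0 - 9016 = -9016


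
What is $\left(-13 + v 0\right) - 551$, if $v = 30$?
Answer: $-564$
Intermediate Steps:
$\left(-13 + v 0\right) - 551 = \left(-13 + 30 \cdot 0\right) - 551 = \left(-13 + 0\right) - 551 = -13 - 551 = -564$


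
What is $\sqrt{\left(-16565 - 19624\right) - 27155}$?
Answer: $4 i \sqrt{3959} \approx 251.68 i$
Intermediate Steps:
$\sqrt{\left(-16565 - 19624\right) - 27155} = \sqrt{-36189 - 27155} = \sqrt{-63344} = 4 i \sqrt{3959}$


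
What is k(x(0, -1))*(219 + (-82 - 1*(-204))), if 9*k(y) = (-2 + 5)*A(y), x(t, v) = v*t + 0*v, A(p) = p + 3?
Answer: 341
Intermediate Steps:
A(p) = 3 + p
x(t, v) = t*v (x(t, v) = t*v + 0 = t*v)
k(y) = 1 + y/3 (k(y) = ((-2 + 5)*(3 + y))/9 = (3*(3 + y))/9 = (9 + 3*y)/9 = 1 + y/3)
k(x(0, -1))*(219 + (-82 - 1*(-204))) = (1 + (0*(-1))/3)*(219 + (-82 - 1*(-204))) = (1 + (1/3)*0)*(219 + (-82 + 204)) = (1 + 0)*(219 + 122) = 1*341 = 341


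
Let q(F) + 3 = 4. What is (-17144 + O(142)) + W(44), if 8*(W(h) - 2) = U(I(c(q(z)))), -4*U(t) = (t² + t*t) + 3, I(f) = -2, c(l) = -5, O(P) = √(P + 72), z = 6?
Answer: -548555/32 + √214 ≈ -17128.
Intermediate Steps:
q(F) = 1 (q(F) = -3 + 4 = 1)
O(P) = √(72 + P)
U(t) = -¾ - t²/2 (U(t) = -((t² + t*t) + 3)/4 = -((t² + t²) + 3)/4 = -(2*t² + 3)/4 = -(3 + 2*t²)/4 = -¾ - t²/2)
W(h) = 53/32 (W(h) = 2 + (-¾ - ½*(-2)²)/8 = 2 + (-¾ - ½*4)/8 = 2 + (-¾ - 2)/8 = 2 + (⅛)*(-11/4) = 2 - 11/32 = 53/32)
(-17144 + O(142)) + W(44) = (-17144 + √(72 + 142)) + 53/32 = (-17144 + √214) + 53/32 = -548555/32 + √214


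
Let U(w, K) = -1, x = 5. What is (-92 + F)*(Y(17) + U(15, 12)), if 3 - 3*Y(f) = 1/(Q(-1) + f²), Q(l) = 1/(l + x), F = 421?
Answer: -1316/3471 ≈ -0.37914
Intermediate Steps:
Q(l) = 1/(5 + l) (Q(l) = 1/(l + 5) = 1/(5 + l))
Y(f) = 1 - 1/(3*(¼ + f²)) (Y(f) = 1 - 1/(3*(1/(5 - 1) + f²)) = 1 - 1/(3*(1/4 + f²)) = 1 - 1/(3*(¼ + f²)))
(-92 + F)*(Y(17) + U(15, 12)) = (-92 + 421)*((-1 + 12*17²)/(3*(1 + 4*17²)) - 1) = 329*((-1 + 12*289)/(3*(1 + 4*289)) - 1) = 329*((-1 + 3468)/(3*(1 + 1156)) - 1) = 329*((⅓)*3467/1157 - 1) = 329*((⅓)*(1/1157)*3467 - 1) = 329*(3467/3471 - 1) = 329*(-4/3471) = -1316/3471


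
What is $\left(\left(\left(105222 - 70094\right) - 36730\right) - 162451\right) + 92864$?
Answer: $-71189$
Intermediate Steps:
$\left(\left(\left(105222 - 70094\right) - 36730\right) - 162451\right) + 92864 = \left(\left(35128 - 36730\right) - 162451\right) + 92864 = \left(-1602 - 162451\right) + 92864 = -164053 + 92864 = -71189$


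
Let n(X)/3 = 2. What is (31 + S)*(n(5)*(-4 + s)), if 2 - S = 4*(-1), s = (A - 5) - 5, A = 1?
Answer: -2886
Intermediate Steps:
n(X) = 6 (n(X) = 3*2 = 6)
s = -9 (s = (1 - 5) - 5 = -4 - 5 = -9)
S = 6 (S = 2 - 4*(-1) = 2 - 1*(-4) = 2 + 4 = 6)
(31 + S)*(n(5)*(-4 + s)) = (31 + 6)*(6*(-4 - 9)) = 37*(6*(-13)) = 37*(-78) = -2886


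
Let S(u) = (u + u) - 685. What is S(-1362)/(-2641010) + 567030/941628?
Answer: 62530912923/103618706845 ≈ 0.60347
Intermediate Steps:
S(u) = -685 + 2*u (S(u) = 2*u - 685 = -685 + 2*u)
S(-1362)/(-2641010) + 567030/941628 = (-685 + 2*(-1362))/(-2641010) + 567030/941628 = (-685 - 2724)*(-1/2641010) + 567030*(1/941628) = -3409*(-1/2641010) + 94505/156938 = 3409/2641010 + 94505/156938 = 62530912923/103618706845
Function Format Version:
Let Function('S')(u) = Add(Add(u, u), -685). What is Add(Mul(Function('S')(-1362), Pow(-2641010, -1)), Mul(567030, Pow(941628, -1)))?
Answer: Rational(62530912923, 103618706845) ≈ 0.60347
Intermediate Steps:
Function('S')(u) = Add(-685, Mul(2, u)) (Function('S')(u) = Add(Mul(2, u), -685) = Add(-685, Mul(2, u)))
Add(Mul(Function('S')(-1362), Pow(-2641010, -1)), Mul(567030, Pow(941628, -1))) = Add(Mul(Add(-685, Mul(2, -1362)), Pow(-2641010, -1)), Mul(567030, Pow(941628, -1))) = Add(Mul(Add(-685, -2724), Rational(-1, 2641010)), Mul(567030, Rational(1, 941628))) = Add(Mul(-3409, Rational(-1, 2641010)), Rational(94505, 156938)) = Add(Rational(3409, 2641010), Rational(94505, 156938)) = Rational(62530912923, 103618706845)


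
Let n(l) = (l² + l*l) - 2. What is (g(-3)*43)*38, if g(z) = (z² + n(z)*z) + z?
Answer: -68628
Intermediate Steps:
n(l) = -2 + 2*l² (n(l) = (l² + l²) - 2 = 2*l² - 2 = -2 + 2*l²)
g(z) = z + z² + z*(-2 + 2*z²) (g(z) = (z² + (-2 + 2*z²)*z) + z = (z² + z*(-2 + 2*z²)) + z = z + z² + z*(-2 + 2*z²))
(g(-3)*43)*38 = (-3*(-1 - 3 + 2*(-3)²)*43)*38 = (-3*(-1 - 3 + 2*9)*43)*38 = (-3*(-1 - 3 + 18)*43)*38 = (-3*14*43)*38 = -42*43*38 = -1806*38 = -68628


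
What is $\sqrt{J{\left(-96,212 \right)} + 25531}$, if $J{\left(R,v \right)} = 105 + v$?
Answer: $6 \sqrt{718} \approx 160.77$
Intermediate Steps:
$\sqrt{J{\left(-96,212 \right)} + 25531} = \sqrt{\left(105 + 212\right) + 25531} = \sqrt{317 + 25531} = \sqrt{25848} = 6 \sqrt{718}$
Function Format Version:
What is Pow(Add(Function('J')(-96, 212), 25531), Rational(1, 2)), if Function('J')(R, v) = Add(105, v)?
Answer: Mul(6, Pow(718, Rational(1, 2))) ≈ 160.77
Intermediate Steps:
Pow(Add(Function('J')(-96, 212), 25531), Rational(1, 2)) = Pow(Add(Add(105, 212), 25531), Rational(1, 2)) = Pow(Add(317, 25531), Rational(1, 2)) = Pow(25848, Rational(1, 2)) = Mul(6, Pow(718, Rational(1, 2)))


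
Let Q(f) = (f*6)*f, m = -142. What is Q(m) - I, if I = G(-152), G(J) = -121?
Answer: 121105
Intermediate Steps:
I = -121
Q(f) = 6*f² (Q(f) = (6*f)*f = 6*f²)
Q(m) - I = 6*(-142)² - 1*(-121) = 6*20164 + 121 = 120984 + 121 = 121105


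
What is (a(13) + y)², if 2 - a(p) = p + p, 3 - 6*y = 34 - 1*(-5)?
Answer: 900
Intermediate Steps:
y = -6 (y = ½ - (34 - 1*(-5))/6 = ½ - (34 + 5)/6 = ½ - ⅙*39 = ½ - 13/2 = -6)
a(p) = 2 - 2*p (a(p) = 2 - (p + p) = 2 - 2*p)
(a(13) + y)² = ((2 - 2*13) - 6)² = ((2 - 26) - 6)² = (-24 - 6)² = (-30)² = 900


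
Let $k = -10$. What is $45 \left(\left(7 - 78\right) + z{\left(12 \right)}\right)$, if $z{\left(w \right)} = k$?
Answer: $-3645$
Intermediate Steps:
$z{\left(w \right)} = -10$
$45 \left(\left(7 - 78\right) + z{\left(12 \right)}\right) = 45 \left(\left(7 - 78\right) - 10\right) = 45 \left(-71 - 10\right) = 45 \left(-81\right) = -3645$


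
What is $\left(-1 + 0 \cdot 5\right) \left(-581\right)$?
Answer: $581$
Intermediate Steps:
$\left(-1 + 0 \cdot 5\right) \left(-581\right) = \left(-1 + 0\right) \left(-581\right) = \left(-1\right) \left(-581\right) = 581$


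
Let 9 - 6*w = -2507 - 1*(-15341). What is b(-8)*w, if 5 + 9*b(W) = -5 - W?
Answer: 475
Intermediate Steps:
b(W) = -10/9 - W/9 (b(W) = -5/9 + (-5 - W)/9 = -5/9 + (-5/9 - W/9) = -10/9 - W/9)
w = -4275/2 (w = 3/2 - (-2507 - 1*(-15341))/6 = 3/2 - (-2507 + 15341)/6 = 3/2 - ⅙*12834 = 3/2 - 2139 = -4275/2 ≈ -2137.5)
b(-8)*w = (-10/9 - ⅑*(-8))*(-4275/2) = (-10/9 + 8/9)*(-4275/2) = -2/9*(-4275/2) = 475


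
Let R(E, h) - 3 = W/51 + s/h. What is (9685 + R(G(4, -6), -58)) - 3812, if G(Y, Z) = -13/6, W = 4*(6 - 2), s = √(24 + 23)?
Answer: 299692/51 - √47/58 ≈ 5876.2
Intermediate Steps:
s = √47 ≈ 6.8557
W = 16 (W = 4*4 = 16)
G(Y, Z) = -13/6 (G(Y, Z) = -13*⅙ = -13/6)
R(E, h) = 169/51 + √47/h (R(E, h) = 3 + (16/51 + √47/h) = 169/51 + √47/h)
(9685 + R(G(4, -6), -58)) - 3812 = (9685 + (169/51 + √47/(-58))) - 3812 = (9685 + (169/51 + √47*(-1/58))) - 3812 = (9685 + (169/51 - √47/58)) - 3812 = (494104/51 - √47/58) - 3812 = 299692/51 - √47/58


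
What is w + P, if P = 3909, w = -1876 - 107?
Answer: 1926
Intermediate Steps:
w = -1983
w + P = -1983 + 3909 = 1926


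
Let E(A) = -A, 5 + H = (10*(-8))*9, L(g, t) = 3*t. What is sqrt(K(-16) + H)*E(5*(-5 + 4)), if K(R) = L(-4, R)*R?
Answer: 5*sqrt(43) ≈ 32.787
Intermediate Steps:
H = -725 (H = -5 + (10*(-8))*9 = -5 - 80*9 = -5 - 720 = -725)
K(R) = 3*R**2 (K(R) = (3*R)*R = 3*R**2)
sqrt(K(-16) + H)*E(5*(-5 + 4)) = sqrt(3*(-16)**2 - 725)*(-5*(-5 + 4)) = sqrt(3*256 - 725)*(-5*(-1)) = sqrt(768 - 725)*(-1*(-5)) = sqrt(43)*5 = 5*sqrt(43)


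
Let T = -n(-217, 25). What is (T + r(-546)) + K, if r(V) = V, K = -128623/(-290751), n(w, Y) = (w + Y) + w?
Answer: -39704264/290751 ≈ -136.56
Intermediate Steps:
n(w, Y) = Y + 2*w (n(w, Y) = (Y + w) + w = Y + 2*w)
K = 128623/290751 (K = -128623*(-1/290751) = 128623/290751 ≈ 0.44238)
T = 409 (T = -(25 + 2*(-217)) = -(25 - 434) = -1*(-409) = 409)
(T + r(-546)) + K = (409 - 546) + 128623/290751 = -137 + 128623/290751 = -39704264/290751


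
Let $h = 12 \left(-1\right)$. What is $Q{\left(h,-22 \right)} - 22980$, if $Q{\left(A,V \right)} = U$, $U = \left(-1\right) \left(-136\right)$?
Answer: $-22844$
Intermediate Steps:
$h = -12$
$U = 136$
$Q{\left(A,V \right)} = 136$
$Q{\left(h,-22 \right)} - 22980 = 136 - 22980 = -22844$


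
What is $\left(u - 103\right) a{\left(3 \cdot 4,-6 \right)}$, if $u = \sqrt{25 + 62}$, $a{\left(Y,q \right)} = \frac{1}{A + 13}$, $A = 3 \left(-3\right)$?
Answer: $- \frac{103}{4} + \frac{\sqrt{87}}{4} \approx -23.418$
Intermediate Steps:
$A = -9$
$a{\left(Y,q \right)} = \frac{1}{4}$ ($a{\left(Y,q \right)} = \frac{1}{-9 + 13} = \frac{1}{4}$)
$u = \sqrt{87} \approx 9.3274$
$\left(u - 103\right) a{\left(3 \cdot 4,-6 \right)} = \left(\sqrt{87} - 103\right) \frac{1}{4} = \left(-103 + \sqrt{87}\right) \frac{1}{4} = - \frac{103}{4} + \frac{\sqrt{87}}{4}$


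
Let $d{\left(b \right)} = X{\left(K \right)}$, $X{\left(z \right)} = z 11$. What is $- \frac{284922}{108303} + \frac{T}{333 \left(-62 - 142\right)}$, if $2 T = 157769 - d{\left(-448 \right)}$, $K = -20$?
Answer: $- \frac{6202369475}{1634942088} \approx -3.7936$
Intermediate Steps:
$X{\left(z \right)} = 11 z$
$d{\left(b \right)} = -220$ ($d{\left(b \right)} = 11 \left(-20\right) = -220$)
$T = \frac{157989}{2}$ ($T = \frac{157769 - -220}{2} = \frac{157769 + 220}{2} = \frac{1}{2} \cdot 157989 = \frac{157989}{2} \approx 78995.0$)
$- \frac{284922}{108303} + \frac{T}{333 \left(-62 - 142\right)} = - \frac{284922}{108303} + \frac{157989}{2 \cdot 333 \left(-62 - 142\right)} = \left(-284922\right) \frac{1}{108303} + \frac{157989}{2 \cdot 333 \left(-204\right)} = - \frac{94974}{36101} + \frac{157989}{2 \left(-67932\right)} = - \frac{94974}{36101} + \frac{157989}{2} \left(- \frac{1}{67932}\right) = - \frac{94974}{36101} - \frac{52663}{45288} = - \frac{6202369475}{1634942088}$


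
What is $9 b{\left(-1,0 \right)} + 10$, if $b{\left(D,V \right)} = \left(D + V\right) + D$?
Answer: $-8$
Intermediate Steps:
$b{\left(D,V \right)} = V + 2 D$
$9 b{\left(-1,0 \right)} + 10 = 9 \left(0 + 2 \left(-1\right)\right) + 10 = 9 \left(0 - 2\right) + 10 = 9 \left(-2\right) + 10 = -18 + 10 = -8$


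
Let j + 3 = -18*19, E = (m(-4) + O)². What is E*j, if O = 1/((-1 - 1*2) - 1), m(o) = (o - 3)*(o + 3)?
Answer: -251505/16 ≈ -15719.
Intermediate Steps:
m(o) = (-3 + o)*(3 + o)
O = -¼ (O = 1/((-1 - 2) - 1) = 1/(-3 - 1) = 1/(-4) = -¼ ≈ -0.25000)
E = 729/16 (E = ((-9 + (-4)²) - ¼)² = ((-9 + 16) - ¼)² = (7 - ¼)² = (27/4)² = 729/16 ≈ 45.563)
j = -345 (j = -3 - 18*19 = -3 - 342 = -345)
E*j = (729/16)*(-345) = -251505/16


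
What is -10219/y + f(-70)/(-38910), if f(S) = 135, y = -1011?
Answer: 26498987/2622534 ≈ 10.104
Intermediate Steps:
-10219/y + f(-70)/(-38910) = -10219/(-1011) + 135/(-38910) = -10219*(-1/1011) + 135*(-1/38910) = 10219/1011 - 9/2594 = 26498987/2622534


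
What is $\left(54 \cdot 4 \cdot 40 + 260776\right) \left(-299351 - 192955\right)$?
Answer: $-132635113296$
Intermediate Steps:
$\left(54 \cdot 4 \cdot 40 + 260776\right) \left(-299351 - 192955\right) = \left(216 \cdot 40 + 260776\right) \left(-492306\right) = \left(8640 + 260776\right) \left(-492306\right) = 269416 \left(-492306\right) = -132635113296$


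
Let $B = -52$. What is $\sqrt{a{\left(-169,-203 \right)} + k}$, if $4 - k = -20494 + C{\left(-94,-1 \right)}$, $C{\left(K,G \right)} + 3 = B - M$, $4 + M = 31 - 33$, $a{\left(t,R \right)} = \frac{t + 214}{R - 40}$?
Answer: $\frac{2 \sqrt{416073}}{9} \approx 143.34$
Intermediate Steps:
$a{\left(t,R \right)} = \frac{214 + t}{-40 + R}$
$M = -6$ ($M = -4 + \left(31 - 33\right) = -4 - 2 = -6$)
$C{\left(K,G \right)} = -49$ ($C{\left(K,G \right)} = -3 - 46 = -49$)
$k = 20547$ ($k = 4 - \left(-20494 - 49\right) = 4 - -20543 = 4 + 20543 = 20547$)
$\sqrt{a{\left(-169,-203 \right)} + k} = \sqrt{\frac{214 - 169}{-40 - 203} + 20547} = \sqrt{\frac{1}{-243} \cdot 45 + 20547} = \sqrt{\left(- \frac{1}{243}\right) 45 + 20547} = \sqrt{- \frac{5}{27} + 20547} = \sqrt{\frac{554764}{27}} = \frac{2 \sqrt{416073}}{9}$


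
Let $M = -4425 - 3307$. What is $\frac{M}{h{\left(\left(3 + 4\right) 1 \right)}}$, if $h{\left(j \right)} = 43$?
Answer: $- \frac{7732}{43} \approx -179.81$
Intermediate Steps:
$M = -7732$ ($M = -4425 - 3307 = -7732$)
$\frac{M}{h{\left(\left(3 + 4\right) 1 \right)}} = - \frac{7732}{43}$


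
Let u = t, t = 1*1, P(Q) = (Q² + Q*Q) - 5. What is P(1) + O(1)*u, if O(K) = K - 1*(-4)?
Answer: 2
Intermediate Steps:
O(K) = 4 + K (O(K) = K + 4 = 4 + K)
P(Q) = -5 + 2*Q² (P(Q) = (Q² + Q²) - 5 = 2*Q² - 5 = -5 + 2*Q²)
t = 1
u = 1
P(1) + O(1)*u = (-5 + 2*1²) + (4 + 1)*1 = (-5 + 2*1) + 5*1 = (-5 + 2) + 5 = -3 + 5 = 2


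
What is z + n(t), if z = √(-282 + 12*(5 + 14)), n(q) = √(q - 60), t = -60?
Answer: I*(2*√30 + 3*√6) ≈ 18.303*I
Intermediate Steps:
n(q) = √(-60 + q)
z = 3*I*√6 (z = √(-282 + 12*19) = √(-282 + 228) = √(-54) = 3*I*√6 ≈ 7.3485*I)
z + n(t) = 3*I*√6 + √(-60 - 60) = 3*I*√6 + √(-120) = 3*I*√6 + 2*I*√30 = 2*I*√30 + 3*I*√6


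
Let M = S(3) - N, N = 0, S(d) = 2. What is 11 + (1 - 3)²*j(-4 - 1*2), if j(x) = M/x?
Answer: 29/3 ≈ 9.6667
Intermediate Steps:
M = 2 (M = 2 - 1*0 = 2 + 0 = 2)
j(x) = 2/x
11 + (1 - 3)²*j(-4 - 1*2) = 11 + (1 - 3)²*(2/(-4 - 1*2)) = 11 + (-2)²*(2/(-4 - 2)) = 11 + 4*(2/(-6)) = 11 + 4*(2*(-⅙)) = 11 + 4*(-⅓) = 11 - 4/3 = 29/3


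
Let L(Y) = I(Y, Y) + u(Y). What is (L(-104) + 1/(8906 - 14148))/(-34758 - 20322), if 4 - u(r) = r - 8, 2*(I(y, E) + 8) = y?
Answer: -293551/288729360 ≈ -0.0010167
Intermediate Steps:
I(y, E) = -8 + y/2
u(r) = 12 - r (u(r) = 4 - (r - 8) = 4 - (-8 + r) = 4 + (8 - r) = 12 - r)
L(Y) = 4 - Y/2 (L(Y) = (-8 + Y/2) + (12 - Y) = 4 - Y/2)
(L(-104) + 1/(8906 - 14148))/(-34758 - 20322) = ((4 - 1/2*(-104)) + 1/(8906 - 14148))/(-34758 - 20322) = ((4 + 52) + 1/(-5242))/(-55080) = (56 - 1/5242)*(-1/55080) = (293551/5242)*(-1/55080) = -293551/288729360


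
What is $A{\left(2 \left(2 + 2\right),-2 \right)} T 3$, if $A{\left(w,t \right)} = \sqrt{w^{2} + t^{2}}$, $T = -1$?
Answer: $- 6 \sqrt{17} \approx -24.739$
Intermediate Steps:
$A{\left(w,t \right)} = \sqrt{t^{2} + w^{2}}$
$A{\left(2 \left(2 + 2\right),-2 \right)} T 3 = \sqrt{\left(-2\right)^{2} + \left(2 \left(2 + 2\right)\right)^{2}} \left(-1\right) 3 = \sqrt{4 + \left(2 \cdot 4\right)^{2}} \left(-1\right) 3 = \sqrt{4 + 8^{2}} \left(-1\right) 3 = \sqrt{4 + 64} \left(-1\right) 3 = \sqrt{68} \left(-1\right) 3 = 2 \sqrt{17} \left(-1\right) 3 = - 2 \sqrt{17} \cdot 3 = - 6 \sqrt{17}$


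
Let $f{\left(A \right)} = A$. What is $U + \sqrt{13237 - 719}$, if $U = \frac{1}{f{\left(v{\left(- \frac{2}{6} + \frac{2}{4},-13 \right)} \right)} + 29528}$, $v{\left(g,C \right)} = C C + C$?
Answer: $\frac{1}{29684} + \sqrt{12518} \approx 111.88$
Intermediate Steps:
$v{\left(g,C \right)} = C + C^{2}$ ($v{\left(g,C \right)} = C^{2} + C = C + C^{2}$)
$U = \frac{1}{29684}$ ($U = \frac{1}{- 13 \left(1 - 13\right) + 29528} = \frac{1}{\left(-13\right) \left(-12\right) + 29528} = \frac{1}{156 + 29528} = \frac{1}{29684} \approx 3.3688 \cdot 10^{-5}$)
$U + \sqrt{13237 - 719} = \frac{1}{29684} + \sqrt{13237 - 719} = \frac{1}{29684} + \sqrt{12518}$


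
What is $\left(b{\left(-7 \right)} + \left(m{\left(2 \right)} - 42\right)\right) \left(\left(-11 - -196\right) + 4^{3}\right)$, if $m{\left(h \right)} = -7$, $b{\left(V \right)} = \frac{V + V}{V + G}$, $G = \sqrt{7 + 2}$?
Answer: $- \frac{22659}{2} \approx -11330.0$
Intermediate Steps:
$G = 3$ ($G = \sqrt{9} = 3$)
$b{\left(V \right)} = \frac{2 V}{3 + V}$ ($b{\left(V \right)} = \frac{V + V}{V + 3} = \frac{2 V}{3 + V}$)
$\left(b{\left(-7 \right)} + \left(m{\left(2 \right)} - 42\right)\right) \left(\left(-11 - -196\right) + 4^{3}\right) = \left(2 \left(-7\right) \frac{1}{3 - 7} - 49\right) \left(\left(-11 - -196\right) + 4^{3}\right) = \left(2 \left(-7\right) \frac{1}{-4} - 49\right) \left(\left(-11 + 196\right) + 64\right) = \left(2 \left(-7\right) \left(- \frac{1}{4}\right) - 49\right) \left(185 + 64\right) = \left(\frac{7}{2} - 49\right) 249 = \left(- \frac{91}{2}\right) 249 = - \frac{22659}{2}$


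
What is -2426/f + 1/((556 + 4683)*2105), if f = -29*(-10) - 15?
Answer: -5350831639/606545225 ≈ -8.8218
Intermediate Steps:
f = 275 (f = 290 - 15 = 275)
-2426/f + 1/((556 + 4683)*2105) = -2426/275 + 1/((556 + 4683)*2105) = -2426*1/275 + (1/2105)/5239 = -2426/275 + (1/5239)*(1/2105) = -2426/275 + 1/11028095 = -5350831639/606545225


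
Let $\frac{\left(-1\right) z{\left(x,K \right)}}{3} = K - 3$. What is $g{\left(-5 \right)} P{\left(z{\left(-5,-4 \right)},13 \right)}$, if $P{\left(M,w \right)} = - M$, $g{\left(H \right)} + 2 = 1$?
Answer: $21$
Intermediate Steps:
$z{\left(x,K \right)} = 9 - 3 K$ ($z{\left(x,K \right)} = - 3 \left(K - 3\right) = - 3 \left(-3 + K\right) = 9 - 3 K$)
$g{\left(H \right)} = -1$ ($g{\left(H \right)} = -2 + 1 = -1$)
$g{\left(-5 \right)} P{\left(z{\left(-5,-4 \right)},13 \right)} = - \left(-1\right) \left(9 - -12\right) = - \left(-1\right) \left(9 + 12\right) = - \left(-1\right) 21 = \left(-1\right) \left(-21\right) = 21$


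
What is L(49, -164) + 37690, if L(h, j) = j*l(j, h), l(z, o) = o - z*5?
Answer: -104826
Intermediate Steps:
l(z, o) = o - 5*z
L(h, j) = j*(h - 5*j)
L(49, -164) + 37690 = -164*(49 - 5*(-164)) + 37690 = -164*(49 + 820) + 37690 = -164*869 + 37690 = -142516 + 37690 = -104826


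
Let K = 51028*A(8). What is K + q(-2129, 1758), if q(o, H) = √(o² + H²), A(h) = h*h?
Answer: 3265792 + √7623205 ≈ 3.2686e+6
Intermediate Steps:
A(h) = h²
K = 3265792 (K = 51028*8² = 51028*64 = 3265792)
q(o, H) = √(H² + o²)
K + q(-2129, 1758) = 3265792 + √(1758² + (-2129)²) = 3265792 + √(3090564 + 4532641) = 3265792 + √7623205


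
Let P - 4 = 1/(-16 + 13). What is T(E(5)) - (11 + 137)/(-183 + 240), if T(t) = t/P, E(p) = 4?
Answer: -944/627 ≈ -1.5056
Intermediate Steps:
P = 11/3 (P = 4 + 1/(-16 + 13) = 4 + 1/(-3) = 4 - ⅓ = 11/3 ≈ 3.6667)
T(t) = 3*t/11 (T(t) = t/(11/3) = t*(3/11) = 3*t/11)
T(E(5)) - (11 + 137)/(-183 + 240) = (3/11)*4 - (11 + 137)/(-183 + 240) = 12/11 - 148/57 = -944/627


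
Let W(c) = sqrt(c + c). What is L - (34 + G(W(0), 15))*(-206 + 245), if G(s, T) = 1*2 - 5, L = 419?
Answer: -790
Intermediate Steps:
W(c) = sqrt(2)*sqrt(c) (W(c) = sqrt(2*c) = sqrt(2)*sqrt(c))
G(s, T) = -3 (G(s, T) = 2 - 5 = -3)
L - (34 + G(W(0), 15))*(-206 + 245) = 419 - (34 - 3)*(-206 + 245) = 419 - 31*39 = 419 - 1*1209 = 419 - 1209 = -790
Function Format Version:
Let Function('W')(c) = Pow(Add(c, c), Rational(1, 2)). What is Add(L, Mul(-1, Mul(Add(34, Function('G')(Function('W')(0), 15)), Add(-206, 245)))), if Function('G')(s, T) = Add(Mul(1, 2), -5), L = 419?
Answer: -790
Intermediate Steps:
Function('W')(c) = Mul(Pow(2, Rational(1, 2)), Pow(c, Rational(1, 2))) (Function('W')(c) = Pow(Mul(2, c), Rational(1, 2)) = Mul(Pow(2, Rational(1, 2)), Pow(c, Rational(1, 2))))
Function('G')(s, T) = -3 (Function('G')(s, T) = Add(2, -5) = -3)
Add(L, Mul(-1, Mul(Add(34, Function('G')(Function('W')(0), 15)), Add(-206, 245)))) = Add(419, Mul(-1, Mul(Add(34, -3), Add(-206, 245)))) = Add(419, Mul(-1, Mul(31, 39))) = Add(419, Mul(-1, 1209)) = Add(419, -1209) = -790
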